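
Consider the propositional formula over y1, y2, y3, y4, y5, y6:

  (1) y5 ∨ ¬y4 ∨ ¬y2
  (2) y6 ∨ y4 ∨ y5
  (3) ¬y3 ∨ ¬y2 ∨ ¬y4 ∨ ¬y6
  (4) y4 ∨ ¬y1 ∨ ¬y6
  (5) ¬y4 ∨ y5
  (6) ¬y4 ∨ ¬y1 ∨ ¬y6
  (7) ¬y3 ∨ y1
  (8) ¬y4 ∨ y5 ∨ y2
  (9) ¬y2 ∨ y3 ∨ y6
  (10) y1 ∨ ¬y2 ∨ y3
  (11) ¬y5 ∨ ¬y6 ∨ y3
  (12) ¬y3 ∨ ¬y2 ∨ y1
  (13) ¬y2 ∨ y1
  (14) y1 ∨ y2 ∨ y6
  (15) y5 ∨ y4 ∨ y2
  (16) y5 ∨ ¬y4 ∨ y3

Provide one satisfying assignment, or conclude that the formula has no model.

Suppose y4 = True.
(y5) alone gives y5 = True.
Suppose y1 = True.
(¬y6) alone gives y6 = False.
Suppose y2 = False.
All clauses hold; y3 can take either value.

y1 ↦ True; y2 ↦ False; y3 ↦ False; y4 ↦ True; y5 ↦ True; y6 ↦ False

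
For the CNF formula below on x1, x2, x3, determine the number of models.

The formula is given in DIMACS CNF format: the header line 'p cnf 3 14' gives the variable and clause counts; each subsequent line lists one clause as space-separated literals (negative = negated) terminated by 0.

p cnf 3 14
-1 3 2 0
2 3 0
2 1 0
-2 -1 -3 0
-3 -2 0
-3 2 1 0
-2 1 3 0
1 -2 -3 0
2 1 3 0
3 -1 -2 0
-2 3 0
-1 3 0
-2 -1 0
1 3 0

There are 2^3 = 8 truth assignments over (x1, x2, x3).
Split on x1. With x1 = True, the clauses containing x1 are satisfied and ¬x1 drops from the rest; 1 of the 2^2 = 4 assignments to the other variables satisfy what remains.
With x1 = False, by the same count on the reduced clause set, 0 assignments work.
(One model: x1=T, x2=F, x3=T.)
Total: 1 + 0 = 1.

1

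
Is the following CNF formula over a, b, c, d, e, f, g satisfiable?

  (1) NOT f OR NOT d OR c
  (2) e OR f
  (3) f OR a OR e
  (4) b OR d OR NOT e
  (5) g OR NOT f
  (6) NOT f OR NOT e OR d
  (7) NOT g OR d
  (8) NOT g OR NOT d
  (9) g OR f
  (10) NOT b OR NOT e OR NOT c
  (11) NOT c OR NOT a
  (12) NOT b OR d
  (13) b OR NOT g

Case e = true:
Case b = true:
From the singleton clause (NOT c), c = false.
From the singleton clause (d), d = true.
From the singleton clause (NOT f), f = false.
From the singleton clause (NOT g), g = false.
Now (g) is unsatisfied and unit — conflict.
So b must be the other value — set b = false.
From the singleton clause (d), d = true.
From the singleton clause (NOT g), g = false.
From the singleton clause (NOT f), f = false.
Now (f) is unsatisfied and unit — conflict.
Both values of b lead to a conflict.
So e must be the other value — set e = false.
From the singleton clause (f), f = true.
From the singleton clause (g), g = true.
From the singleton clause (d), d = true.
Now (NOT d) is unsatisfied and unit — conflict.
Both values of e lead to a conflict.
No assignment satisfies every clause.

No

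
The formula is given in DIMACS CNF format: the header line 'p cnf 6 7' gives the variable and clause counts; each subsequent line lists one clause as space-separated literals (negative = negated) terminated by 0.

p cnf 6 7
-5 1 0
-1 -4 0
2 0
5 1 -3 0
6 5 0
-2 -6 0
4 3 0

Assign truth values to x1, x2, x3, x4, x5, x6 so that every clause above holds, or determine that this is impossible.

x1: True, x2: True, x3: True, x4: False, x5: True, x6: False

Unit clause (x2) forces x2 = True.
Unit clause (¬x6) forces x6 = False.
Unit clause (x5) forces x5 = True.
Unit clause (x1) forces x1 = True.
Unit clause (¬x4) forces x4 = False.
Unit clause (x3) forces x3 = True.
All clauses are satisfied.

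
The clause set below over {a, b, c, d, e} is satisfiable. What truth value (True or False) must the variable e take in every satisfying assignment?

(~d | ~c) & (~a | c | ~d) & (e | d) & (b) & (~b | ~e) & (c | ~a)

Suppose e = 1.
The clause (b) is unit, so b = 1.
But (~b) is also a unit clause — contradiction.
So every satisfying assignment has e = False.

False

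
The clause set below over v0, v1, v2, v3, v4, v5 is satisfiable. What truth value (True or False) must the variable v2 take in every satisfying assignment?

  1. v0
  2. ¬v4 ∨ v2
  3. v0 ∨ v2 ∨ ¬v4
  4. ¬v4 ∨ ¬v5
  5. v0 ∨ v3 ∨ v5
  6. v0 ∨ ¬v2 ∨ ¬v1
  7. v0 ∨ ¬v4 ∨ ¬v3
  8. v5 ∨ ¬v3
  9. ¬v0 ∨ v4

Suppose v2 = False.
From the singleton clause (v0), v0 = True.
From the singleton clause (¬v4), v4 = False.
That conflicts with the unit clause (v4).
So every satisfying assignment has v2 = True.

True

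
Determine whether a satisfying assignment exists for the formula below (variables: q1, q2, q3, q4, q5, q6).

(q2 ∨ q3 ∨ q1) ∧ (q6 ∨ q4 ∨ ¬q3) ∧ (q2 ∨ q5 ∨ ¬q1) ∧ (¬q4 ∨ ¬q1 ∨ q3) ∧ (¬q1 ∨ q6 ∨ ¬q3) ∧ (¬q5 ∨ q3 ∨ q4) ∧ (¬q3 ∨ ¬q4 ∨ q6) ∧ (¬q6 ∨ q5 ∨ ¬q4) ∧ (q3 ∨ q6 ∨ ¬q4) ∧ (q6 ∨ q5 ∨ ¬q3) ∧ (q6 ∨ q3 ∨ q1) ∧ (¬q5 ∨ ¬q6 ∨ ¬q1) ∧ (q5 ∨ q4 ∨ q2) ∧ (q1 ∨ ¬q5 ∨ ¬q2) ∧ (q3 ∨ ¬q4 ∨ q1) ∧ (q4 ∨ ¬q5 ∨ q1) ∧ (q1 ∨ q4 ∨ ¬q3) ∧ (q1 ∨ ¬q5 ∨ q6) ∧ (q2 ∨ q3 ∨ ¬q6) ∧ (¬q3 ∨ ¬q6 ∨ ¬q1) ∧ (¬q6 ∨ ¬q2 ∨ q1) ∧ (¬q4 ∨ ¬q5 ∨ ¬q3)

Satisfiable

Case q2 = True:
Case q1 = True:
Case q4 = False:
Case q6 = True:
Unit clause (¬q5) forces q5 = False.
Unit clause (¬q3) forces q3 = False.
Every clause now holds.
A satisfying assignment: q1=True,  q2=True,  q3=False,  q4=False,  q5=False,  q6=True.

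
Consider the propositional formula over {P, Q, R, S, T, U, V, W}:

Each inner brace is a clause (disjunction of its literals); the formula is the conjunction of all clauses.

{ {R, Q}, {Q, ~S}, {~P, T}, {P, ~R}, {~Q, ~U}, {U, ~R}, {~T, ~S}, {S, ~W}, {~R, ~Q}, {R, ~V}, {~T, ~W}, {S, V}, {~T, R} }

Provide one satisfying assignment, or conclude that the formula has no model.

Branch on R: set R = 0.
Unit clause (Q) forces Q = 1.
Unit clause (~U) forces U = 0.
Unit clause (~V) forces V = 0.
Unit clause (S) forces S = 1.
Unit clause (~T) forces T = 0.
Unit clause (~P) forces P = 0.
Every clause is now satisfied; W is unconstrained.

P=0; Q=1; R=0; S=1; T=0; U=0; V=0; W=0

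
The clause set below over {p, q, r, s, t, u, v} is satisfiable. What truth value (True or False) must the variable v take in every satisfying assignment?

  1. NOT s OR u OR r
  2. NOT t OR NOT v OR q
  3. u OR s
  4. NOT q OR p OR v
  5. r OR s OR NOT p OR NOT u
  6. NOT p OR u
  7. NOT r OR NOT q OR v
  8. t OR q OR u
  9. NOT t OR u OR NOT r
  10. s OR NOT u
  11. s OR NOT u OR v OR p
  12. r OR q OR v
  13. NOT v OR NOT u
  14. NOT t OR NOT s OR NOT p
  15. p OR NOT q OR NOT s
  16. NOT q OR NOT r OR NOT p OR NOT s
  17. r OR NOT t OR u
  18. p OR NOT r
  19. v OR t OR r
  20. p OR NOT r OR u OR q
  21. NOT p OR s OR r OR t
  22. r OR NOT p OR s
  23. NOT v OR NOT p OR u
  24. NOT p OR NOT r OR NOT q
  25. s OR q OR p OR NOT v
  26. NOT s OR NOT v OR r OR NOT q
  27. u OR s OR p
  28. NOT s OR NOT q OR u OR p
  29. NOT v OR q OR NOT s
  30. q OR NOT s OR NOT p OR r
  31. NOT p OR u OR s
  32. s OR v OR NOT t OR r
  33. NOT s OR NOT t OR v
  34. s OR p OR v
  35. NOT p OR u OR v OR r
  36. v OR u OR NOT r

Suppose v = true.
Unit clause (NOT u) forces u = false.
Unit clause (s) forces s = true.
Unit clause (r) forces r = true.
Unit clause (NOT p) forces p = false.
Now (p) is unsatisfied and unit — conflict.
So every satisfying assignment has v = False.

False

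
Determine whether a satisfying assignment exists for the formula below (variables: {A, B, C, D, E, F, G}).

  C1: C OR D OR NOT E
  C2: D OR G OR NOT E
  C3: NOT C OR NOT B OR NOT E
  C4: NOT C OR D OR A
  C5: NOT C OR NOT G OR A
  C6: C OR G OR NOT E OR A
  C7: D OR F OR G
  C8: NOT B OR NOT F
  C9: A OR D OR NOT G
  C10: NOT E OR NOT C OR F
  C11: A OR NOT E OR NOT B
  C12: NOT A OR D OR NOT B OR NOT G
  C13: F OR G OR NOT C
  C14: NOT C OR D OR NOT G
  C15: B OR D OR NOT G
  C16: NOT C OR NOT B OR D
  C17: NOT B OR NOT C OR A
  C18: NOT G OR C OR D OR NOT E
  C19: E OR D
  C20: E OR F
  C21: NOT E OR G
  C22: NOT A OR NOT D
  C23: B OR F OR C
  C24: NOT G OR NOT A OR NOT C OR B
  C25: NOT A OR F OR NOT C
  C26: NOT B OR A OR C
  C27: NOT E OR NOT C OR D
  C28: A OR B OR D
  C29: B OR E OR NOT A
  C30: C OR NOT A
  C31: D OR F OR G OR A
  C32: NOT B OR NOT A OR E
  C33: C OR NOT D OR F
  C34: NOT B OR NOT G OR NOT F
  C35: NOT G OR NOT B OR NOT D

Case B = false:
Case D = true:
The clause (NOT A) is unit, so A = false.
Case C = true:
The clause (NOT G) is unit, so G = false.
The clause (F) is unit, so F = true.
The clause (NOT E) is unit, so E = false.
Every clause now holds.
A satisfying assignment: A: false; B: false; C: true; D: true; E: false; F: true; G: false.

Yes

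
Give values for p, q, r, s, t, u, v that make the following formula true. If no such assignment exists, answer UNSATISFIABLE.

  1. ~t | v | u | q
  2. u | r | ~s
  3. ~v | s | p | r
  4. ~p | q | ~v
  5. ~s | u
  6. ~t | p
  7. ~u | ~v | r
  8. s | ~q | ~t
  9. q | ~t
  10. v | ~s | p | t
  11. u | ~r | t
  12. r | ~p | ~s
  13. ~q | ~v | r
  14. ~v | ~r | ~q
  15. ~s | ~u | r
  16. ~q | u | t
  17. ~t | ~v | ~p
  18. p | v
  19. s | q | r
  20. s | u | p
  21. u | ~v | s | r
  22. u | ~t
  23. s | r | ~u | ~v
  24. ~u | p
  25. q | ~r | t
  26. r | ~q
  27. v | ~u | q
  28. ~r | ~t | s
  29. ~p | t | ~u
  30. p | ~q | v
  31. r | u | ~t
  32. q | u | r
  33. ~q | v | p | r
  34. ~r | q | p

p=1; q=1; r=1; s=1; t=1; u=1; v=0

Branch on s: set s = 1.
Unit clause (u) forces u = 1.
Unit clause (r) forces r = 1.
Unit clause (p) forces p = 1.
Unit clause (t) forces t = 1.
Unit clause (q) forces q = 1.
Unit clause (~v) forces v = 0.
Every clause now holds.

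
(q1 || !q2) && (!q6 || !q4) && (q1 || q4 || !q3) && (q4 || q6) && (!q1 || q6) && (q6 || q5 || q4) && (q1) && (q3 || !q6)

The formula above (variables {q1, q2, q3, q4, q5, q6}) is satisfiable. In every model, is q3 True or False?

True

Suppose q3 = false.
From the singleton clause (q1), q1 = true.
From the singleton clause (q6), q6 = true.
Now (!q6) is unsatisfied and unit — conflict.
So every satisfying assignment has q3 = True.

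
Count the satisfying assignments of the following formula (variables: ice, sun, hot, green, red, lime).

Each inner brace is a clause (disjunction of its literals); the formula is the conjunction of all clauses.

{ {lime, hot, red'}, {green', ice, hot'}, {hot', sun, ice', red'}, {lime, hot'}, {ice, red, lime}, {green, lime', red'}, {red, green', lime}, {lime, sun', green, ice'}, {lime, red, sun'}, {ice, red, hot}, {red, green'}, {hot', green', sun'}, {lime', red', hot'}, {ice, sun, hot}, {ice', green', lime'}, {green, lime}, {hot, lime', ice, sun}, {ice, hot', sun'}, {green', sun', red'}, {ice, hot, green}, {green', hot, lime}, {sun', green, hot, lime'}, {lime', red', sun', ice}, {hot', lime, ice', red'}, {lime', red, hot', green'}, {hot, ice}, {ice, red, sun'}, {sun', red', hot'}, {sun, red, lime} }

4

There are 2^6 = 64 truth assignments over (ice, sun, hot, green, red, lime).
Split on red. With red = 1, the clauses containing red are satisfied and red' drops from the rest; 0 of the 2^5 = 32 assignments to the other variables satisfy what remains.
With red = 0, by the same count on the reduced clause set, 4 assignments work.
(One model: ice=F, sun=F, hot=T, green=F, red=F, lime=T.)
Total: 0 + 4 = 4.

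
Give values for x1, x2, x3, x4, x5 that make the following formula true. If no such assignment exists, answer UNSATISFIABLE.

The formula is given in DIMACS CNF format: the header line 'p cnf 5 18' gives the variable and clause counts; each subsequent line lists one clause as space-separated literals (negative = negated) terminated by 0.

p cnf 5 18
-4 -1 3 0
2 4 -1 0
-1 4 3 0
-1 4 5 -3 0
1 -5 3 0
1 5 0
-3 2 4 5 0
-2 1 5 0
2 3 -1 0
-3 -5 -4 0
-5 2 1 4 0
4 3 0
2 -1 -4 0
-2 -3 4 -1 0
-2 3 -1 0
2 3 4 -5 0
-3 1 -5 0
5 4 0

Suppose x1 = True.
Suppose x4 = True.
(x3) alone gives x3 = True.
(¬x5) alone gives x5 = False.
(x2) alone gives x2 = True.
All clauses are satisfied.

x1 ↦ True, x2 ↦ True, x3 ↦ True, x4 ↦ True, x5 ↦ False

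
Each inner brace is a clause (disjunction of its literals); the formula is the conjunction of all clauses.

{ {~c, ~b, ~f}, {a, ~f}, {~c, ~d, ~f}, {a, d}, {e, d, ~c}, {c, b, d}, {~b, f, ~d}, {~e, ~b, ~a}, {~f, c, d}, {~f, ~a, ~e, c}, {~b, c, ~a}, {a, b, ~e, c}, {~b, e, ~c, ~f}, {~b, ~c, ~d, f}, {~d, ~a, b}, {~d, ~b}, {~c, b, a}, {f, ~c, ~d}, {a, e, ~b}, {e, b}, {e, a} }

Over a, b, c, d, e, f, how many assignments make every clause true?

2

There are 2^6 = 64 truth assignments over (a, b, c, d, e, f).
Split on d. With d = 1, the clauses containing d are satisfied and ~d drops from the rest; 0 of the 2^5 = 32 assignments to the other variables satisfy what remains.
With d = 0, by the same count on the reduced clause set, 2 assignments work.
Total: 0 + 2 = 2.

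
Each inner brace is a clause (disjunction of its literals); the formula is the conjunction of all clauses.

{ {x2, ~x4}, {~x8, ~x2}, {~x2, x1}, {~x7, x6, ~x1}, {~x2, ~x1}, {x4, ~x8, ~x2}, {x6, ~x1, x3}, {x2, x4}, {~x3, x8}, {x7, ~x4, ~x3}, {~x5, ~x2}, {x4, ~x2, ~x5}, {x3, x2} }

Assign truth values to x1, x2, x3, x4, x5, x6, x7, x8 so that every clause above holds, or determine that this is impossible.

UNSATISFIABLE

Try x2 = 1.
Unit clause (~x8) forces x8 = 0.
Unit clause (x1) forces x1 = 1.
That conflicts with the unit clause (~x1).
Undo x2 and try x2 = 0.
Unit clause (~x4) forces x4 = 0.
That conflicts with the unit clause (x4).
Both values of x2 lead to a conflict.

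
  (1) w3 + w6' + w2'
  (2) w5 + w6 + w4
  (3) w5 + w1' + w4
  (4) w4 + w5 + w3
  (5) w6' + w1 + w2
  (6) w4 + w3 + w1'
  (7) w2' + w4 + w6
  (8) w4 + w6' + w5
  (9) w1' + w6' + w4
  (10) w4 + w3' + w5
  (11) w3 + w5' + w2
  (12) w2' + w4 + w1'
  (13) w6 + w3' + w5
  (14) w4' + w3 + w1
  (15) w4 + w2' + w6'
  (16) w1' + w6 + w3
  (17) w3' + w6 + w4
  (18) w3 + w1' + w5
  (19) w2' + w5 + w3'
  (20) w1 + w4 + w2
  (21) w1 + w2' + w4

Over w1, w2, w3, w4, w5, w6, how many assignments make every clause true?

8

There are 2^6 = 64 truth assignments over (w1, w2, w3, w4, w5, w6).
Split on w4. With w4 = 1, the clauses containing w4 are satisfied and w4' drops from the rest; 8 of the 2^5 = 32 assignments to the other variables satisfy what remains.
With w4 = 0, by the same count on the reduced clause set, 0 assignments work.
Total: 8 + 0 = 8.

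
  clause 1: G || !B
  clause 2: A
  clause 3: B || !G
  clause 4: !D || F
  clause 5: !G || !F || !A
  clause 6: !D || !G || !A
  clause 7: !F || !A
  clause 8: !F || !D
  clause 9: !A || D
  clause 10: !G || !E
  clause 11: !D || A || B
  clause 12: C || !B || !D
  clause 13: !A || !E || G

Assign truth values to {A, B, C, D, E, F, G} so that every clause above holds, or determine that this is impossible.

UNSATISFIABLE

From the singleton clause (A), A = true.
From the singleton clause (!F), F = false.
From the singleton clause (!D), D = false.
That conflicts with the unit clause (D).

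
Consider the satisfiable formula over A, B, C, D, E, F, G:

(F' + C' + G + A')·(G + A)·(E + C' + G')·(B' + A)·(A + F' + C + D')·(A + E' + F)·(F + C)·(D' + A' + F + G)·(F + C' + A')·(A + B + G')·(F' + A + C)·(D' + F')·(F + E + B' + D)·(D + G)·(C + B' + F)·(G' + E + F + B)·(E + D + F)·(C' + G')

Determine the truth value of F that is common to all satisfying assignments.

Suppose F = 0.
Unit clause (C) forces C = 1.
Unit clause (A') forces A = 0.
Unit clause (G) forces G = 1.
But (G') is also a unit clause — contradiction.
So every satisfying assignment has F = True.

True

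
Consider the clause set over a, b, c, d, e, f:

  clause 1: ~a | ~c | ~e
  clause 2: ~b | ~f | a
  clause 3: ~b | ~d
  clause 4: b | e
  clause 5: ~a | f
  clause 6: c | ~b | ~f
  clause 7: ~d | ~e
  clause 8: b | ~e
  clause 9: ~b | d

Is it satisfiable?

No

Suppose b = 0.
(e) alone gives e = 1.
That conflicts with the unit clause (~e).
That branch fails; take b = 1 instead.
(~d) alone gives d = 0.
That conflicts with the unit clause (d).
Both values of b lead to a conflict.
No assignment satisfies every clause.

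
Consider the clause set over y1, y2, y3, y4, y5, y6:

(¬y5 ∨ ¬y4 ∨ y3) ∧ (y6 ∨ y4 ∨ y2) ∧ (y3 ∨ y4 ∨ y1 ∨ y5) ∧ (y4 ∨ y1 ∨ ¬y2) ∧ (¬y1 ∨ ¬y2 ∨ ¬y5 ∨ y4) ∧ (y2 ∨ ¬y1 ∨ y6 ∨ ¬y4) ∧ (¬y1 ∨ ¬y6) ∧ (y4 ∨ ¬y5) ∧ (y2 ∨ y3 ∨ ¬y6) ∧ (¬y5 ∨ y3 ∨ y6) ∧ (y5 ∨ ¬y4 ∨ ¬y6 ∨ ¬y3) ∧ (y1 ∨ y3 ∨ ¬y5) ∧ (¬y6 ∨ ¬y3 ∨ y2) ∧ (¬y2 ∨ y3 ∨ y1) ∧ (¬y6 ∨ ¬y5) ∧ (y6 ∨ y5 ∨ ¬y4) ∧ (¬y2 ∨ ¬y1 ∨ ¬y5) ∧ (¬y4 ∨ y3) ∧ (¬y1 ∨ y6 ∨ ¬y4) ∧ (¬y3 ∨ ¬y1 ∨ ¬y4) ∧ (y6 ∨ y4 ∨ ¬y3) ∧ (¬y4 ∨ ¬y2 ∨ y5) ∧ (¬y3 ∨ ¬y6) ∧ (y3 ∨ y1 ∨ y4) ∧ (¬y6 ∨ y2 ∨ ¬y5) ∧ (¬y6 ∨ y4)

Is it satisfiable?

Yes, satisfiable

Suppose y1 = False.
Suppose y4 = True.
(y3) alone gives y3 = True.
(¬y6) alone gives y6 = False.
(y5) alone gives y5 = True.
All clauses hold; y2 can take either value.
A satisfying assignment: y1: False,  y2: True,  y3: True,  y4: True,  y5: True,  y6: False.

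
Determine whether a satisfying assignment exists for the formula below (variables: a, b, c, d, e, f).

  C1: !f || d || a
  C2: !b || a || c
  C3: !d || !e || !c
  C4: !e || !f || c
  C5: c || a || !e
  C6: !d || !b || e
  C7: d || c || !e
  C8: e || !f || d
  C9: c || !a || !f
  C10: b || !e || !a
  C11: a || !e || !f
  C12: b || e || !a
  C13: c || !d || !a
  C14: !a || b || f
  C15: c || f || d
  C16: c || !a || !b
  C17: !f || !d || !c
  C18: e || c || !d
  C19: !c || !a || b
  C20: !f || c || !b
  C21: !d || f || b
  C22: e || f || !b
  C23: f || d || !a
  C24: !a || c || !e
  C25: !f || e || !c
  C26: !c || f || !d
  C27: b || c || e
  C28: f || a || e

Yes

Branch on f: set f = false.
Branch on a: set a = false.
Unit clause (e) forces e = true.
Unit clause (c) forces c = true.
Unit clause (!d) forces d = false.
No clause remains; b is free.
A satisfying assignment: a=false; b=true; c=true; d=false; e=true; f=false.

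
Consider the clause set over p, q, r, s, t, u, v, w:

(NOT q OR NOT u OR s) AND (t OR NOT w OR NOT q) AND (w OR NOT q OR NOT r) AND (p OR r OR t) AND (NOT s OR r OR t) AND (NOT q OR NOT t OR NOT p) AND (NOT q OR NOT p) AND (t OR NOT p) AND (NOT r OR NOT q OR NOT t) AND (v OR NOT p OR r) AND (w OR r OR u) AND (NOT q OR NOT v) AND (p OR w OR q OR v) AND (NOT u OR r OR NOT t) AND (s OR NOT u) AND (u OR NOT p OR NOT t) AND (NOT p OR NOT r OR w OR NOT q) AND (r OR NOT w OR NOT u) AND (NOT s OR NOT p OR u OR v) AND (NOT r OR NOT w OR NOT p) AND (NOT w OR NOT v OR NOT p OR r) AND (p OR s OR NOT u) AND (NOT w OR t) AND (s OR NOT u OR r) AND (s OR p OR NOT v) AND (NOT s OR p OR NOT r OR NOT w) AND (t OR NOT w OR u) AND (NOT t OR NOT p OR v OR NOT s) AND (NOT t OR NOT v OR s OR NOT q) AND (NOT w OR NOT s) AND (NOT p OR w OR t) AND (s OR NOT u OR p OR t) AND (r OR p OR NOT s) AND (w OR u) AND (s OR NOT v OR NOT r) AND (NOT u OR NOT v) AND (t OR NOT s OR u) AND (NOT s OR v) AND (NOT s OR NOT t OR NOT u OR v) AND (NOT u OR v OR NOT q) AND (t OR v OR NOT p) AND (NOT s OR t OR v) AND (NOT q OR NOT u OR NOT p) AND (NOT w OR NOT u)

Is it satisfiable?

Branch on q: set q = false.
Branch on t: set t = true.
Branch on u: set u = false.
From the singleton clause (NOT p), p = false.
From the singleton clause (w), w = true.
From the singleton clause (NOT s), s = false.
From the singleton clause (NOT v), v = false.
No clause remains; r is free.
A satisfying assignment: p=false, q=false, r=false, s=false, t=true, u=false, v=false, w=true.

Yes, satisfiable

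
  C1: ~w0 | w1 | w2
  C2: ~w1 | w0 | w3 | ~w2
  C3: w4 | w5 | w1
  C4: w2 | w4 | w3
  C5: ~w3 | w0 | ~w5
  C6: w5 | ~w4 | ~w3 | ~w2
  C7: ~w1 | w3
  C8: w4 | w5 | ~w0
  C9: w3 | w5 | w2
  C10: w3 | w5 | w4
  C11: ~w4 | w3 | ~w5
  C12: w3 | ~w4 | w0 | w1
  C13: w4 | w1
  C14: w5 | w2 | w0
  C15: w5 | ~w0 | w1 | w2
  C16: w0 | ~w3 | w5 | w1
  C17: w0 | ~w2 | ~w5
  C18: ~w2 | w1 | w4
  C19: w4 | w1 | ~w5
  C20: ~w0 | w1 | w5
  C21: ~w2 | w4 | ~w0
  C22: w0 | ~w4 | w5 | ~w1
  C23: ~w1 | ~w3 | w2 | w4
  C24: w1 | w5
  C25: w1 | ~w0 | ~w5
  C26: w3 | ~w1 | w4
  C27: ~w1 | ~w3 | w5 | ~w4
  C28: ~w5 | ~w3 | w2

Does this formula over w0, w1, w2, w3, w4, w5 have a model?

Branch on w1: set w1 = 1.
(w3) alone gives w3 = 1.
Branch on w0: set w0 = 0.
(~w5) alone gives w5 = 0.
(w2) alone gives w2 = 1.
(~w4) alone gives w4 = 0.
Every clause now holds.
A satisfying assignment: w0 ↦ 0, w1 ↦ 1, w2 ↦ 1, w3 ↦ 1, w4 ↦ 0, w5 ↦ 0.

Yes, satisfiable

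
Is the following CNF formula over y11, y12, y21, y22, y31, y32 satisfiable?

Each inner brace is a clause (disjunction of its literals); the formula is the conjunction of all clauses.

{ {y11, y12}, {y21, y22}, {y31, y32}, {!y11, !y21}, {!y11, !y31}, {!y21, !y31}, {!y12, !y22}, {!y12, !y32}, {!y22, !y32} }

No

Suppose y11 = true.
From the singleton clause (!y21), y21 = false.
From the singleton clause (y22), y22 = true.
From the singleton clause (!y31), y31 = false.
From the singleton clause (y32), y32 = true.
But (!y32) is also a unit clause — contradiction.
Undo y11 and try y11 = false.
From the singleton clause (y12), y12 = true.
From the singleton clause (!y22), y22 = false.
From the singleton clause (y21), y21 = true.
From the singleton clause (!y31), y31 = false.
From the singleton clause (y32), y32 = true.
But (!y32) is also a unit clause — contradiction.
Both values of y11 lead to a conflict.
No assignment satisfies every clause.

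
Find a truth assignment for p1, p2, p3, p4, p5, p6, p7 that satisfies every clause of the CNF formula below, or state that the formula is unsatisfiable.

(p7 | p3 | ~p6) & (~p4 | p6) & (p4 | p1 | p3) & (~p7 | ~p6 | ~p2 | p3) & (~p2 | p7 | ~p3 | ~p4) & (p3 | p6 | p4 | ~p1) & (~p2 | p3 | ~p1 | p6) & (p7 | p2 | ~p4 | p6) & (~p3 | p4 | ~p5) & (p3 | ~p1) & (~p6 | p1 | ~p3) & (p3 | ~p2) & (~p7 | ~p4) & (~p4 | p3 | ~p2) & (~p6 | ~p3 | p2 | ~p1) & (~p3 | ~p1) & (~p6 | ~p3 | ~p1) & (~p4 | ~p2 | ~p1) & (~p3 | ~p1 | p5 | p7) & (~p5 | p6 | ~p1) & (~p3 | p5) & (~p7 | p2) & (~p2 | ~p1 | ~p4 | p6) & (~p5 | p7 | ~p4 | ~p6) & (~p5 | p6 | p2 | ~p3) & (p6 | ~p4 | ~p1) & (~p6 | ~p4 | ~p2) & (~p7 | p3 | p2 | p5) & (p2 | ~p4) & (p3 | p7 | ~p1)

UNSATISFIABLE

Branch on p4: set p4 = 0.
Branch on p1: set p1 = 1.
Unit clause (p3) forces p3 = 1.
Now (~p3) is unsatisfied and unit — conflict.
Undo p1 and try p1 = 0.
Unit clause (p3) forces p3 = 1.
Unit clause (~p5) forces p5 = 0.
Now (p5) is unsatisfied and unit — conflict.
Either choice for p1 ends in contradiction.
Undo p4 and try p4 = 1.
Unit clause (p6) forces p6 = 1.
Unit clause (~p7) forces p7 = 0.
Unit clause (p3) forces p3 = 1.
Unit clause (~p2) forces p2 = 0.
Now (p2) is unsatisfied and unit — conflict.
Either choice for p4 ends in contradiction.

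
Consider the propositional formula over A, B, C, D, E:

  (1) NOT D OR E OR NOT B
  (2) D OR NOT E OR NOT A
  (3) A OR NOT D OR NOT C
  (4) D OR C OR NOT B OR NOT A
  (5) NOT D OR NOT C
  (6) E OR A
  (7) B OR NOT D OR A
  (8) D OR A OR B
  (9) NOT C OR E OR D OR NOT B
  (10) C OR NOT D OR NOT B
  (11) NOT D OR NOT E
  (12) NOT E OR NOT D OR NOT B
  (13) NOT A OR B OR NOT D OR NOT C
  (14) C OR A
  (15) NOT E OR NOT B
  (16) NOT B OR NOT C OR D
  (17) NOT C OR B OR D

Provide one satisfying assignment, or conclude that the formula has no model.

Try D = false.
Try E = false.
(A) alone gives A = true.
Try C = false.
(NOT B) alone gives B = false.
All clauses are satisfied.

A: true,  B: false,  C: false,  D: false,  E: false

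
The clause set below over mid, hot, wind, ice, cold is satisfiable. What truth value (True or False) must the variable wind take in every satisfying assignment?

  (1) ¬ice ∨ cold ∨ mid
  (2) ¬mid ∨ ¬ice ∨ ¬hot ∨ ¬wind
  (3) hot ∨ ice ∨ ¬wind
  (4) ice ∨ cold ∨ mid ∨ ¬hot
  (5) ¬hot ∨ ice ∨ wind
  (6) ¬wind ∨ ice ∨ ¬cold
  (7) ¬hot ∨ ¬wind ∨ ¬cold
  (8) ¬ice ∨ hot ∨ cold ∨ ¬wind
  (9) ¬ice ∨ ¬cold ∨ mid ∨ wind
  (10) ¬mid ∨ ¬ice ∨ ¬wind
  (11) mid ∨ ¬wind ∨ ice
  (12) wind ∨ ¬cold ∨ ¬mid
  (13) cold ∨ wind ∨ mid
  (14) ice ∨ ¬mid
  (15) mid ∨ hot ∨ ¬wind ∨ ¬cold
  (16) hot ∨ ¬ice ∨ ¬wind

False

Suppose wind = True.
Try hot = True.
From the singleton clause (¬cold), cold = False.
Try ice = False.
From the singleton clause (mid), mid = True.
But (¬mid) is also a unit clause — contradiction.
That branch fails; take ice = True instead.
From the singleton clause (mid), mid = True.
But (¬mid) is also a unit clause — contradiction.
Either choice for ice ends in contradiction.
That branch fails; take hot = False instead.
From the singleton clause (ice), ice = True.
But (¬ice) is also a unit clause — contradiction.
Either choice for hot ends in contradiction.
So every satisfying assignment has wind = False.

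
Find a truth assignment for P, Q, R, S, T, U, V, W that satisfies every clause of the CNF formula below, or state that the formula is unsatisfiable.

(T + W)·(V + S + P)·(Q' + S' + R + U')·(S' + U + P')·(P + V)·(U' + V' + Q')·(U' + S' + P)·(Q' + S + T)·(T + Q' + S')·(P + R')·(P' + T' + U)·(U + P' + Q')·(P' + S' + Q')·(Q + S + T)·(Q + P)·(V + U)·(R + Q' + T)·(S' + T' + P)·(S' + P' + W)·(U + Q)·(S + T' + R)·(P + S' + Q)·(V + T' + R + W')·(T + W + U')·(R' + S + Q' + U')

Case T = 1:
Case P = 1:
From the singleton clause (U), U = 1.
Case V = 0:
Case S = 0:
From the singleton clause (R), R = 1.
From the singleton clause (Q'), Q = 0.
No clause remains; W is free.

P=1,  Q=0,  R=1,  S=0,  T=1,  U=1,  V=0,  W=0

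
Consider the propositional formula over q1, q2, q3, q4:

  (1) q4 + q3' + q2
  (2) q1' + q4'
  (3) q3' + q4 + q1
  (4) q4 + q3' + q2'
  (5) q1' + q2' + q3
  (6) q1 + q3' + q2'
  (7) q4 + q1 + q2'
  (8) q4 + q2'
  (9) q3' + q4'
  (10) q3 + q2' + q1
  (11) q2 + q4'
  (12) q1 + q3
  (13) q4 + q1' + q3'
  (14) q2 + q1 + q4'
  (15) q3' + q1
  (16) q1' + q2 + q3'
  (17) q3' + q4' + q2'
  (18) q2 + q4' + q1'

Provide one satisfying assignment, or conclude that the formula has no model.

q1: 1,  q2: 0,  q3: 0,  q4: 0

Branch on q1: set q1 = 1.
The clause (q4') is unit, so q4 = 0.
The clause (q2') is unit, so q2 = 0.
The clause (q3') is unit, so q3 = 0.
All clauses are satisfied.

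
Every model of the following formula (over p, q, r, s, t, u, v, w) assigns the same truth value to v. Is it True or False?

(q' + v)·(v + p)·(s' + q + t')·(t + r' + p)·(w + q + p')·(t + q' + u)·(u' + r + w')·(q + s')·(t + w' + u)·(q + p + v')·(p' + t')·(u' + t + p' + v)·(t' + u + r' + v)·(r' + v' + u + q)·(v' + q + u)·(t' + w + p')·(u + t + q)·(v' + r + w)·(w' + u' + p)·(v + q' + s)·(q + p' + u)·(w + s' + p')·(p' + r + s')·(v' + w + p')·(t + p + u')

True

Suppose v = 0.
Unit clause (q') forces q = 0.
Unit clause (p) forces p = 1.
Unit clause (w) forces w = 1.
Unit clause (s') forces s = 0.
Unit clause (t') forces t = 0.
Unit clause (u) forces u = 1.
But (u') is also a unit clause — contradiction.
So every satisfying assignment has v = True.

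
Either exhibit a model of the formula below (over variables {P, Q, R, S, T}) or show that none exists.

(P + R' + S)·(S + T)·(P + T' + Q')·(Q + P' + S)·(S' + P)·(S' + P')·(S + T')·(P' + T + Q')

UNSATISFIABLE

Suppose S = 1.
The clause (P) is unit, so P = 1.
Now (P') is unsatisfied and unit — conflict.
Backtrack on S: now try S = 0.
The clause (T) is unit, so T = 1.
Now (T') is unsatisfied and unit — conflict.
Neither S = 1 nor S = 0 works.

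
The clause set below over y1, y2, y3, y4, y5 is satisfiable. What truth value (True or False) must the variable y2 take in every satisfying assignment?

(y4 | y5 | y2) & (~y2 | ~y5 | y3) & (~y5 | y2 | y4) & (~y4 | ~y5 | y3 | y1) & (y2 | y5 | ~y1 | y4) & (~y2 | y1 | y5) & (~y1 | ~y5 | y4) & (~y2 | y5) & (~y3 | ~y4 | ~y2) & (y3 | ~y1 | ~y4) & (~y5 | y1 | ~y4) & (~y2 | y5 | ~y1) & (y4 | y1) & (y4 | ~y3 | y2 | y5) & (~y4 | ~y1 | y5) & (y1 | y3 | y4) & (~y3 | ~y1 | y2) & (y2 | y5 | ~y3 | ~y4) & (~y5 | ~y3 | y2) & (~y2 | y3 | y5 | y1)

Suppose y2 = 1.
Unit clause (y5) forces y5 = 1.
Unit clause (y3) forces y3 = 1.
Unit clause (~y4) forces y4 = 0.
Unit clause (~y1) forces y1 = 0.
But (y1) is also a unit clause — contradiction.
So every satisfying assignment has y2 = False.

False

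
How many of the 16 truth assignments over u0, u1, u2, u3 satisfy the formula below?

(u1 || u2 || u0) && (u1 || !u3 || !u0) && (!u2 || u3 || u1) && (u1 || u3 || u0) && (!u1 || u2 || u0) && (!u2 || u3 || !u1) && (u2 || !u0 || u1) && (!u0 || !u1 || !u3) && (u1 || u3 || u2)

3

There are 2^4 = 16 truth assignments over (u0, u1, u2, u3).
Check each against the 9 clauses (columns in the order u0, u1, u2, u3):
  F F F F  ✗ fails (u1 || u2 || u0)
  F F F T  ✗ fails (u1 || u2 || u0)
  F F T F  ✗ fails (!u2 || u3 || u1)
  F F T T  ✓ satisfies all
  F T F F  ✗ fails (!u1 || u2 || u0)
  F T F T  ✗ fails (!u1 || u2 || u0)
  F T T F  ✗ fails (!u2 || u3 || !u1)
  F T T T  ✓ satisfies all
  T F F F  ✗ fails (u2 || !u0 || u1)
  T F F T  ✗ fails (u1 || !u3 || !u0)
  T F T F  ✗ fails (!u2 || u3 || u1)
  T F T T  ✗ fails (u1 || !u3 || !u0)
  T T F F  ✓ satisfies all
  T T F T  ✗ fails (!u0 || !u1 || !u3)
  T T T F  ✗ fails (!u2 || u3 || !u1)
  T T T T  ✗ fails (!u0 || !u1 || !u3)
3 of the 16 rows are models.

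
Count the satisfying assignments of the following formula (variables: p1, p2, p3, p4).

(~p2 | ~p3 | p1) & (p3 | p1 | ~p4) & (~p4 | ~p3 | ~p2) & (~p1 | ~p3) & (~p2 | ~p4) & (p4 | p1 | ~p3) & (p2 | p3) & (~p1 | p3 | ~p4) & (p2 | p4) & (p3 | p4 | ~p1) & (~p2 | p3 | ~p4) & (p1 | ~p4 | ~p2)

There are 2^4 = 16 truth assignments over (p1, p2, p3, p4).
Check each against the 12 clauses (columns in the order p1, p2, p3, p4):
  F F F F  ✗ fails (p2 | p3)
  F F F T  ✗ fails (p3 | p1 | ~p4)
  F F T F  ✗ fails (p4 | p1 | ~p3)
  F F T T  ✓ satisfies all
  F T F F  ✓ satisfies all
  F T F T  ✗ fails (p3 | p1 | ~p4)
  F T T F  ✗ fails (~p2 | ~p3 | p1)
  F T T T  ✗ fails (~p2 | ~p3 | p1)
  T F F F  ✗ fails (p2 | p3)
  T F F T  ✗ fails (p2 | p3)
  T F T F  ✗ fails (~p1 | ~p3)
  T F T T  ✗ fails (~p1 | ~p3)
  T T F F  ✗ fails (p3 | p4 | ~p1)
  T T F T  ✗ fails (~p2 | ~p4)
  T T T F  ✗ fails (~p1 | ~p3)
  T T T T  ✗ fails (~p4 | ~p3 | ~p2)
2 of the 16 rows are models.

2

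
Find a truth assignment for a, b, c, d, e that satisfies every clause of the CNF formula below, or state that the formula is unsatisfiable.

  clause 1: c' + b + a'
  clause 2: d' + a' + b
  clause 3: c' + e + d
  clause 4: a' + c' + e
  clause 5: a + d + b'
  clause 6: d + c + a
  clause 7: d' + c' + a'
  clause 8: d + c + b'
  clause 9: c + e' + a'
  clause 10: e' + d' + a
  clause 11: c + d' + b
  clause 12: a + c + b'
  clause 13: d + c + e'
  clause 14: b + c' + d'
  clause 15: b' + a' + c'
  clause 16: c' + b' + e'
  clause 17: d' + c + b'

a: 0,  b: 0,  c: 1,  d: 0,  e: 1

Suppose c = 1.
Suppose b = 0.
Unit clause (a') forces a = 0.
Unit clause (d') forces d = 0.
Unit clause (e) forces e = 1.
This assignment satisfies each clause.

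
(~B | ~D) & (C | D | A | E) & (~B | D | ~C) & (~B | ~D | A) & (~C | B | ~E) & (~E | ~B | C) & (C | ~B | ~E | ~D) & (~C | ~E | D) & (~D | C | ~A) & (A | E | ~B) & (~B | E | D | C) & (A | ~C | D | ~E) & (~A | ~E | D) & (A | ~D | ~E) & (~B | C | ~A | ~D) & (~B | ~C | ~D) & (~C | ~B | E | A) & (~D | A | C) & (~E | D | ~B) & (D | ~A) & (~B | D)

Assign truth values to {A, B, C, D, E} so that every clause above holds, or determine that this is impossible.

Case B = 0:
Case C = 0:
Case D = 0:
(~A) alone gives A = 0.
(E) alone gives E = 1.
Every clause now holds.

A ↦ 0, B ↦ 0, C ↦ 0, D ↦ 0, E ↦ 1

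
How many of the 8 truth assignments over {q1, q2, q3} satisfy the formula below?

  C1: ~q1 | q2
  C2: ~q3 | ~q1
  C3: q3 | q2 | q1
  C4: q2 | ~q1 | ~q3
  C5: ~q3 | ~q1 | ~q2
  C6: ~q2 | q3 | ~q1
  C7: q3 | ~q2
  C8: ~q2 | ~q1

There are 2^3 = 8 truth assignments over (q1, q2, q3).
Check each against the 8 clauses (columns in the order q1, q2, q3):
  F F F  ✗ fails (q3 | q2 | q1)
  F F T  ✓ satisfies all
  F T F  ✗ fails (q3 | ~q2)
  F T T  ✓ satisfies all
  T F F  ✗ fails (~q1 | q2)
  T F T  ✗ fails (~q1 | q2)
  T T F  ✗ fails (~q2 | q3 | ~q1)
  T T T  ✗ fails (~q3 | ~q1)
2 of the 8 rows are models.

2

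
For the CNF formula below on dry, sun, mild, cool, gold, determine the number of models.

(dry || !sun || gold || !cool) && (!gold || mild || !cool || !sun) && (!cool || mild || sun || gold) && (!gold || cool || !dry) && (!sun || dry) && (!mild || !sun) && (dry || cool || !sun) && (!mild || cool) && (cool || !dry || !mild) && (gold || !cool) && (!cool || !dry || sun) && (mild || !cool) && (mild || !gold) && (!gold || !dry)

There are 2^5 = 32 truth assignments over (dry, sun, mild, cool, gold).
Split on mild. With mild = true, the clauses containing mild are satisfied and !mild drops from the rest; 1 of the 2^4 = 16 assignments to the other variables satisfy what remains.
With mild = false, by the same count on the reduced clause set, 3 assignments work.
Total: 1 + 3 = 4.

4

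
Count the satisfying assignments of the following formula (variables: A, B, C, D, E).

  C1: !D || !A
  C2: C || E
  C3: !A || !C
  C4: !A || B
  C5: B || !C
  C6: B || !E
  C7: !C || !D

5

There are 2^5 = 32 truth assignments over (A, B, C, D, E).
Split on B. With B = true, the clauses containing B are satisfied and !B drops from the rest; 5 of the 2^4 = 16 assignments to the other variables satisfy what remains.
With B = false, by the same count on the reduced clause set, 0 assignments work.
(One model: A=F, B=T, C=F, D=F, E=T.)
Total: 5 + 0 = 5.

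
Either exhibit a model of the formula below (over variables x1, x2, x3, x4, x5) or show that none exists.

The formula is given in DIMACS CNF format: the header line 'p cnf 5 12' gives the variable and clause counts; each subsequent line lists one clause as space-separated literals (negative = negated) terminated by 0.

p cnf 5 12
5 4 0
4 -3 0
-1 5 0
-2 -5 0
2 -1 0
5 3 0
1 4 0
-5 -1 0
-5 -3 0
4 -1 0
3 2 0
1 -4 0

UNSATISFIABLE

Case x5 = True:
The clause (¬x2) is unit, so x2 = False.
The clause (¬x1) is unit, so x1 = False.
The clause (x4) is unit, so x4 = True.
Now (¬x4) is unsatisfied and unit — conflict.
Backtrack on x5: now try x5 = False.
The clause (x4) is unit, so x4 = True.
The clause (¬x1) is unit, so x1 = False.
Now (x1) is unsatisfied and unit — conflict.
Neither x5 = True nor x5 = False works.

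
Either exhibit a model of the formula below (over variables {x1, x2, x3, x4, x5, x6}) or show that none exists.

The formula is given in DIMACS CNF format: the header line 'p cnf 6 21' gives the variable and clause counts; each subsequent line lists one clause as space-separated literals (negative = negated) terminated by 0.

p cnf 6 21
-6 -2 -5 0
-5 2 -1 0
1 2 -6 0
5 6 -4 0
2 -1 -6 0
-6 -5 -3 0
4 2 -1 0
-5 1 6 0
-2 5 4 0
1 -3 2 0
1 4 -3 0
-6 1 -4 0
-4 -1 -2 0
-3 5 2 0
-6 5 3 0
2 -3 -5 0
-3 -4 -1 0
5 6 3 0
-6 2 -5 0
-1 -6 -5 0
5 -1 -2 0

x1 ↦ True,  x2 ↦ True,  x3 ↦ False,  x4 ↦ False,  x5 ↦ True,  x6 ↦ False

Suppose x6 = False.
Suppose x5 = True.
From the singleton clause (x1), x1 = True.
From the singleton clause (x2), x2 = True.
From the singleton clause (¬x4), x4 = False.
All clauses hold; x3 can take either value.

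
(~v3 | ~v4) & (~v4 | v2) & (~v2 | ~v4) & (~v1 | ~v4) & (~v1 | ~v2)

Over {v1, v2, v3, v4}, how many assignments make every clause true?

6

There are 2^4 = 16 truth assignments over (v1, v2, v3, v4).
Check each against the 5 clauses (columns in the order v1, v2, v3, v4):
  F F F F  ✓ satisfies all
  F F F T  ✗ fails (~v4 | v2)
  F F T F  ✓ satisfies all
  F F T T  ✗ fails (~v3 | ~v4)
  F T F F  ✓ satisfies all
  F T F T  ✗ fails (~v2 | ~v4)
  F T T F  ✓ satisfies all
  F T T T  ✗ fails (~v3 | ~v4)
  T F F F  ✓ satisfies all
  T F F T  ✗ fails (~v4 | v2)
  T F T F  ✓ satisfies all
  T F T T  ✗ fails (~v3 | ~v4)
  T T F F  ✗ fails (~v1 | ~v2)
  T T F T  ✗ fails (~v2 | ~v4)
  T T T F  ✗ fails (~v1 | ~v2)
  T T T T  ✗ fails (~v3 | ~v4)
6 of the 16 rows are models.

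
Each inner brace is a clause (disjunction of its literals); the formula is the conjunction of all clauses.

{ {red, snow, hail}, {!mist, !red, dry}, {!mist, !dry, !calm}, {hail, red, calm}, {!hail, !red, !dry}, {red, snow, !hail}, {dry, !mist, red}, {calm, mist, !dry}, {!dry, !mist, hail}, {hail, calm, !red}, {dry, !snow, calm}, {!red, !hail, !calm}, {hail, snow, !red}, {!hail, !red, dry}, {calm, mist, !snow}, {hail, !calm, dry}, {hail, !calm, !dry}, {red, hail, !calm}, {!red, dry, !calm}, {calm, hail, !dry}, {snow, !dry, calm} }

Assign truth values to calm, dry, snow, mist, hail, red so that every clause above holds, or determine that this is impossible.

calm: true, dry: false, snow: true, mist: false, hail: true, red: false

Case red = false:
Case snow = true:
Case hail = true:
Case dry = false:
The clause (!mist) is unit, so mist = false.
The clause (calm) is unit, so calm = true.
This assignment satisfies each clause.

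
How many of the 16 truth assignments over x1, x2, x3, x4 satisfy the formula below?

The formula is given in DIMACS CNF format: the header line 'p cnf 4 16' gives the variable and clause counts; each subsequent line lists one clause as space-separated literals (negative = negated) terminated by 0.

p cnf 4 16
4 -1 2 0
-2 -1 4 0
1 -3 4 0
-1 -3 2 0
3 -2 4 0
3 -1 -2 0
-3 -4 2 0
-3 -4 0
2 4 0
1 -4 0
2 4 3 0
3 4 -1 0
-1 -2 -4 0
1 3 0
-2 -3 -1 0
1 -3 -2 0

1

There are 2^4 = 16 truth assignments over (x1, x2, x3, x4).
Check each against the 16 clauses (columns in the order x1, x2, x3, x4):
  F F F F  ✗ fails (x2 ∨ x4)
  F F F T  ✗ fails (x1 ∨ ¬x4)
  F F T F  ✗ fails (x1 ∨ ¬x3 ∨ x4)
  F F T T  ✗ fails (¬x3 ∨ ¬x4 ∨ x2)
  F T F F  ✗ fails (x3 ∨ ¬x2 ∨ x4)
  F T F T  ✗ fails (x1 ∨ ¬x4)
  F T T F  ✗ fails (x1 ∨ ¬x3 ∨ x4)
  F T T T  ✗ fails (¬x3 ∨ ¬x4)
  T F F F  ✗ fails (x4 ∨ ¬x1 ∨ x2)
  T F F T  ✓ satisfies all
  T F T F  ✗ fails (x4 ∨ ¬x1 ∨ x2)
  T F T T  ✗ fails (¬x1 ∨ ¬x3 ∨ x2)
  T T F F  ✗ fails (¬x2 ∨ ¬x1 ∨ x4)
  T T F T  ✗ fails (x3 ∨ ¬x1 ∨ ¬x2)
  T T T F  ✗ fails (¬x2 ∨ ¬x1 ∨ x4)
  T T T T  ✗ fails (¬x3 ∨ ¬x4)
1 of the 16 rows is a model.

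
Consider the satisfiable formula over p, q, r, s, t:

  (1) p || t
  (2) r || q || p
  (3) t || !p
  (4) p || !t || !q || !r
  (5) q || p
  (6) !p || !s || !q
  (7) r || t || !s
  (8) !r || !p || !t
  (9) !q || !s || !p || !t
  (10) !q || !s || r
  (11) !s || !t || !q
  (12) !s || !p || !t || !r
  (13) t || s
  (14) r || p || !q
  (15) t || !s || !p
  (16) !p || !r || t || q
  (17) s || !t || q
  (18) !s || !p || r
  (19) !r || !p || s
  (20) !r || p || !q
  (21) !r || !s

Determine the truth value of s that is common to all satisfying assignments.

False

Suppose s = true.
Unit clause (!r) forces r = false.
Unit clause (t) forces t = true.
Unit clause (!q) forces q = false.
Unit clause (p) forces p = true.
Now (!p) is unsatisfied and unit — conflict.
So every satisfying assignment has s = False.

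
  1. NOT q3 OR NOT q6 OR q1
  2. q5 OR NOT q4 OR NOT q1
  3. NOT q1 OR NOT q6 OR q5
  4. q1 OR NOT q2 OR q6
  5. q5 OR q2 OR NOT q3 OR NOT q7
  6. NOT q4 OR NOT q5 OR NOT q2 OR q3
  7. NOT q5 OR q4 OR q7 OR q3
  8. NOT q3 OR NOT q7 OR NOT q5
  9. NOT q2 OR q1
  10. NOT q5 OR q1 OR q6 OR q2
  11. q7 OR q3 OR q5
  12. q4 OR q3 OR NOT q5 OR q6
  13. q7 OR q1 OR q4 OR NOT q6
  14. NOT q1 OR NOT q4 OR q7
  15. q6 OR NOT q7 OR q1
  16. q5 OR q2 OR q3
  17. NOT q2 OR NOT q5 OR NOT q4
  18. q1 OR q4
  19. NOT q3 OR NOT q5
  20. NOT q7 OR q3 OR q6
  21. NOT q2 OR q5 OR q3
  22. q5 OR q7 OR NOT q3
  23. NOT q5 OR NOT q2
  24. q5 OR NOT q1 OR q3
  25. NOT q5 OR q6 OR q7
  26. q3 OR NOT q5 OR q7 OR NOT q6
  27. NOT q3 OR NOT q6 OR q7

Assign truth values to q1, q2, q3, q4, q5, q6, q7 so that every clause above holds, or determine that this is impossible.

Branch on q2: set q2 = true.
The clause (q1) is unit, so q1 = true.
The clause (NOT q5) is unit, so q5 = false.
The clause (NOT q4) is unit, so q4 = false.
The clause (NOT q6) is unit, so q6 = false.
The clause (q3) is unit, so q3 = true.
The clause (q7) is unit, so q7 = true.
Every clause now holds.

q1 ↦ true; q2 ↦ true; q3 ↦ true; q4 ↦ false; q5 ↦ false; q6 ↦ false; q7 ↦ true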